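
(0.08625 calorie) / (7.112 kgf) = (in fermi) 5.174e+12. Check: 1 calorie = 4.184 J, so 0.08625 calorie = 0.08625 * 4.184 = 0.36087 J. 1 kgf = 9.80665 N, so 7.112 kgf = 7.112 * 9.80665 = 69.744895 N. Combine: 0.36087 J / 69.744895 N = 0.0051741422 m. 1 fermi = 1e-15 m, so 0.0051741422 m = 0.0051741422 / 1e-15 = 5.1741422e+12 fermi ≈ 5.174e+12 fermi (4 s.f.).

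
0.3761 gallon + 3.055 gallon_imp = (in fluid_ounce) 1 gallon = 0.0037854118 m^3, so 0.3761 gallon = 0.3761 * 0.0037854118 = 0.0014236934 m^3. 1 gallon_imp = 0.00454609 m^3, so 3.055 gallon_imp = 3.055 * 0.00454609 = 0.013888305 m^3. Sum: 0.0014236934 + 0.013888305 = 0.015311998 m^3. 1 fluid_ounce = 2.957353e-05 m^3, so 0.015311998 m^3 = 0.015311998 / 2.957353e-05 = 517.76026 fluid_ounce ≈ 517.8 fluid_ounce (4 s.f.). Final answer: 517.8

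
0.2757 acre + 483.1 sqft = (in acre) 0.2868. Check: 1 acre = 4046.8564 m^2, so 0.2757 acre = 0.2757 * 4046.8564 = 1115.7183 m^2. 1 sqft = 0.09290304 m^2, so 483.1 sqft = 483.1 * 0.09290304 = 44.881459 m^2. Sum: 1115.7183 + 44.881459 = 1160.5998 m^2. 1 acre = 4046.8564 m^2, so 1160.5998 m^2 = 1160.5998 / 4046.8564 = 0.28679045 acre ≈ 0.2868 acre (4 s.f.).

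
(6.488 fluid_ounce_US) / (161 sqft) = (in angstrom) 1.283e+05. Check: 1 fluid_ounce_US = 2.957353e-05 m^3, so 6.488 fluid_ounce_US = 6.488 * 2.957353e-05 = 0.00019187306 m^3. 1 sqft = 0.09290304 m^2, so 161 sqft = 161 * 0.09290304 = 14.957389 m^2. Combine: 0.00019187306 m^3 / 14.957389 m^2 = 1.2827978e-05 m. 1 angstrom = 1e-10 m, so 1.2827978e-05 m = 1.2827978e-05 / 1e-10 = 128279.78 angstrom ≈ 1.283e+05 angstrom (4 s.f.).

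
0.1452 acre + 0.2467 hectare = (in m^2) 3055. Check: 1 acre = 4046.8564 m^2, so 0.1452 acre = 0.1452 * 4046.8564 = 587.60355 m^2. 1 hectare = 10000 m^2, so 0.2467 hectare = 0.2467 * 10000 = 2467 m^2. Sum: 587.60355 + 2467 = 3054.6036 m^2. Result: 3054.6036 m^2 ≈ 3055 m^2 (4 s.f.).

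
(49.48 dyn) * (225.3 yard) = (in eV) 6.362e+17. Check: 1 dyn = 1e-05 N, so 49.48 dyn = 49.48 * 1e-05 = 0.0004948 N. 1 yard = 0.9144 m, so 225.3 yard = 225.3 * 0.9144 = 206.01432 m. Combine: 0.0004948 N * 206.01432 m = 0.10193589 J. 1 eV = 1.6021766e-19 J, so 0.10193589 J = 0.10193589 / 1.6021766e-19 = 6.3623375e+17 eV ≈ 6.362e+17 eV (4 s.f.).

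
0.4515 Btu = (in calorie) 113.9. Check: 1 Btu = 1055.0559 J, so 0.4515 Btu = 0.4515 * 1055.0559 = 476.35772 J. 1 calorie = 4.184 J, so 476.35772 J = 476.35772 / 4.184 = 113.85223 calorie ≈ 113.9 calorie (4 s.f.).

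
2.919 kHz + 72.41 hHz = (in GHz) 1.016e-05. Check: 1 kHz = 1000 Hz, so 2.919 kHz = 2.919 * 1000 = 2919 Hz. 1 hHz = 100 Hz, so 72.41 hHz = 72.41 * 100 = 7241 Hz. Sum: 2919 + 7241 = 10160 Hz. 1 GHz = 1e+09 Hz, so 10160 Hz = 10160 / 1e+09 = 1.016e-05 GHz.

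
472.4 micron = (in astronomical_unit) 1 micron = 1e-06 m, so 472.4 micron = 472.4 * 1e-06 = 0.0004724 m. 1 astronomical_unit = 1.4959787e+11 m, so 0.0004724 m = 0.0004724 / 1.4959787e+11 = 3.157799e-15 astronomical_unit ≈ 3.158e-15 astronomical_unit (4 s.f.). Final answer: 3.158e-15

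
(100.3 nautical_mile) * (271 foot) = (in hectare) 1534. Check: 1 nautical_mile = 1852 m, so 100.3 nautical_mile = 100.3 * 1852 = 185755.6 m. 1 foot = 0.3048 m, so 271 foot = 271 * 0.3048 = 82.6008 m. Combine: 185755.6 m * 82.6008 m = 15343561 m^2. 1 hectare = 10000 m^2, so 15343561 m^2 = 15343561 / 10000 = 1534.3561 hectare ≈ 1534 hectare (4 s.f.).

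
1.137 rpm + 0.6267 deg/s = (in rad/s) 1 rpm = 0.10471976 rad/s, so 1.137 rpm = 1.137 * 0.10471976 = 0.11906636 rad/s. 1 deg/s = 0.017453293 rad/s, so 0.6267 deg/s = 0.6267 * 0.017453293 = 0.010937978 rad/s. Sum: 0.11906636 + 0.010937978 = 0.13000434 rad/s. Result: 0.13000434 rad/s ≈ 0.13 rad/s (4 s.f.). Final answer: 0.13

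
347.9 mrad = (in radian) 1 mrad = 0.001 rad, so 347.9 mrad = 347.9 * 0.001 = 0.3479 rad. 0.3479 rad = 0.3479 radian. Final answer: 0.3479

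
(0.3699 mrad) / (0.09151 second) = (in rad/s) 0.004042. Check: 1 mrad = 0.001 rad, so 0.3699 mrad = 0.3699 * 0.001 = 0.0003699 rad. 0.09151 second = 0.09151 s. Combine: 0.0003699 rad / 0.09151 s = 0.0040421812 rad/s. Result: 0.0040421812 rad/s ≈ 0.004042 rad/s (4 s.f.).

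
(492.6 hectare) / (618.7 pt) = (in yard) 2.468e+07. Check: 1 hectare = 10000 m^2, so 492.6 hectare = 492.6 * 10000 = 4926000 m^2. 1 pt = 0.00035277778 m, so 618.7 pt = 618.7 * 0.00035277778 = 0.21826361 m. Combine: 4926000 m^2 / 0.21826361 m = 22569039 m. 1 yard = 0.9144 m, so 22569039 m = 22569039 / 0.9144 = 24681801 yard ≈ 2.468e+07 yard (4 s.f.).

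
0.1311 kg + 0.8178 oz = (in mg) 0.1311 kg is already in kg. 1 oz = 0.028349523 kg, so 0.8178 oz = 0.8178 * 0.028349523 = 0.02318424 kg. Sum: 0.1311 + 0.02318424 = 0.15428424 kg. 1 mg = 1e-06 kg, so 0.15428424 kg = 0.15428424 / 1e-06 = 154284.24 mg ≈ 1.543e+05 mg (4 s.f.). Final answer: 1.543e+05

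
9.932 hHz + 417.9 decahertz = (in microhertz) 1 hHz = 100 Hz, so 9.932 hHz = 9.932 * 100 = 993.2 Hz. 1 decahertz = 10 Hz, so 417.9 decahertz = 417.9 * 10 = 4179 Hz. Sum: 993.2 + 4179 = 5172.2 Hz. 1 microhertz = 1e-06 Hz, so 5172.2 Hz = 5172.2 / 1e-06 = 5.1722e+09 microhertz ≈ 5.172e+09 microhertz (4 s.f.). Final answer: 5.172e+09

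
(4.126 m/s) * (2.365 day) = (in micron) 8.431e+11. Check: 4.126 m/s is already in m/s. 1 day = 86400 s, so 2.365 day = 2.365 * 86400 = 204336 s. Combine: 4.126 m/s * 204336 s = 843090.34 m. 1 micron = 1e-06 m, so 843090.34 m = 843090.34 / 1e-06 = 8.4309034e+11 micron ≈ 8.431e+11 micron (4 s.f.).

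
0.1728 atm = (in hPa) 1 atm = 101325 Pa, so 0.1728 atm = 0.1728 * 101325 = 17508.96 Pa. 1 hPa = 100 Pa, so 17508.96 Pa = 17508.96 / 100 = 175.0896 hPa ≈ 175.1 hPa (4 s.f.). Final answer: 175.1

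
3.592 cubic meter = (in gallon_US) 948.9. Check: 3.592 cubic meter = 3.592 m^3. 1 gallon_US = 0.0037854118 m^3, so 3.592 m^3 = 3.592 / 0.0037854118 = 948.90601 gallon_US ≈ 948.9 gallon_US (4 s.f.).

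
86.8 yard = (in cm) 7937. Check: 1 yard = 0.9144 m, so 86.8 yard = 86.8 * 0.9144 = 79.36992 m. 1 cm = 0.01 m, so 79.36992 m = 79.36992 / 0.01 = 7936.992 cm ≈ 7937 cm (4 s.f.).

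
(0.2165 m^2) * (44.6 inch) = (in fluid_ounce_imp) 8632. Check: 0.2165 m^2 is already in m^2. 1 inch = 0.0254 m, so 44.6 inch = 44.6 * 0.0254 = 1.13284 m. Combine: 0.2165 m^2 * 1.13284 m = 0.24525986 m^3. 1 fluid_ounce_imp = 2.8413063e-05 m^3, so 0.24525986 m^3 = 0.24525986 / 2.8413063e-05 = 8631.9403 fluid_ounce_imp ≈ 8632 fluid_ounce_imp (4 s.f.).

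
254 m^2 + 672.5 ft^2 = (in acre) 0.0782. Check: 254 m^2 is already in m^2. 1 ft^2 = 0.09290304 m^2, so 672.5 ft^2 = 672.5 * 0.09290304 = 62.477294 m^2. Sum: 254 + 62.477294 = 316.47729 m^2. 1 acre = 4046.8564 m^2, so 316.47729 m^2 = 316.47729 / 4046.8564 = 0.078203243 acre ≈ 0.0782 acre (4 s.f.).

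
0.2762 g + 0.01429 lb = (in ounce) 1 g = 0.001 kg, so 0.2762 g = 0.2762 * 0.001 = 0.0002762 kg. 1 lb = 0.45359237 kg, so 0.01429 lb = 0.01429 * 0.45359237 = 0.006481835 kg. Sum: 0.0002762 + 0.006481835 = 0.006758035 kg. 1 ounce = 0.028349523 kg, so 0.006758035 kg = 0.006758035 / 0.028349523 = 0.23838267 ounce ≈ 0.2384 ounce (4 s.f.). Final answer: 0.2384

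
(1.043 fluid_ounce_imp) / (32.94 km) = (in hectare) 8.997e-14. Check: 1 fluid_ounce_imp = 2.8413063e-05 m^3, so 1.043 fluid_ounce_imp = 1.043 * 2.8413063e-05 = 2.9634824e-05 m^3. 1 km = 1000 m, so 32.94 km = 32.94 * 1000 = 32940 m. Combine: 2.9634824e-05 m^3 / 32940 m = 8.9966072e-10 m^2. 1 hectare = 10000 m^2, so 8.9966072e-10 m^2 = 8.9966072e-10 / 10000 = 8.9966072e-14 hectare ≈ 8.997e-14 hectare (4 s.f.).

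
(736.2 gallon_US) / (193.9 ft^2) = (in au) 1 gallon_US = 0.0037854118 m^3, so 736.2 gallon_US = 736.2 * 0.0037854118 = 2.7868202 m^3. 1 ft^2 = 0.09290304 m^2, so 193.9 ft^2 = 193.9 * 0.09290304 = 18.013899 m^2. Combine: 2.7868202 m^3 / 18.013899 m^2 = 0.15470388 m. 1 au = 1.4959787e+11 m, so 0.15470388 m = 0.15470388 / 1.4959787e+11 = 1.0341316e-12 au ≈ 1.034e-12 au (4 s.f.). Final answer: 1.034e-12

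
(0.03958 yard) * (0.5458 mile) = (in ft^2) 1 yard = 0.9144 m, so 0.03958 yard = 0.03958 * 0.9144 = 0.036191952 m. 1 mile = 1609.344 m, so 0.5458 mile = 0.5458 * 1609.344 = 878.37996 m. Combine: 0.036191952 m * 878.37996 m = 31.790285 m^2. 1 ft^2 = 0.09290304 m^2, so 31.790285 m^2 = 31.790285 / 0.09290304 = 342.18778 ft^2 ≈ 342.2 ft^2 (4 s.f.). Final answer: 342.2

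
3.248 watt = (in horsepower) 3.248 watt = 3.248 W. 1 horsepower = 745.69987 W, so 3.248 W = 3.248 / 745.69987 = 0.0043556397 horsepower ≈ 0.004356 horsepower (4 s.f.). Final answer: 0.004356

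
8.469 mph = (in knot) 1 mph = 0.44704 m/s, so 8.469 mph = 8.469 * 0.44704 = 3.7859818 m/s. 1 knot = 0.51444444 m/s, so 3.7859818 m/s = 3.7859818 / 0.51444444 = 7.3593598 knot ≈ 7.359 knot (4 s.f.). Final answer: 7.359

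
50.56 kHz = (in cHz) 5.056e+06. Check: 1 kHz = 1000 Hz, so 50.56 kHz = 50.56 * 1000 = 50560 Hz. 1 cHz = 0.01 Hz, so 50560 Hz = 50560 / 0.01 = 5056000 cHz ≈ 5.056e+06 cHz (4 s.f.).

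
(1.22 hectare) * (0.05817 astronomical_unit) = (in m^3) 1 hectare = 10000 m^2, so 1.22 hectare = 1.22 * 10000 = 12200 m^2. 1 astronomical_unit = 1.4959787e+11 m, so 0.05817 astronomical_unit = 0.05817 * 1.4959787e+11 = 8.7021081e+09 m. Combine: 12200 m^2 * 8.7021081e+09 m = 1.0616572e+14 m^3. Result: 1.0616572e+14 m^3 ≈ 1.062e+14 m^3 (4 s.f.). Final answer: 1.062e+14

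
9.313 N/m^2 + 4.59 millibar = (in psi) 0.06792. Check: 9.313 N/m^2 = 9.313 Pa. 1 millibar = 100 Pa, so 4.59 millibar = 4.59 * 100 = 459 Pa. Sum: 9.313 + 459 = 468.313 Pa. 1 psi = 6894.7573 Pa, so 468.313 Pa = 468.313 / 6894.7573 = 0.067923058 psi ≈ 0.06792 psi (4 s.f.).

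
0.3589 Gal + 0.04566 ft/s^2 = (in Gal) 1 Gal = 0.01 m/s^2, so 0.3589 Gal = 0.3589 * 0.01 = 0.003589 m/s^2. 1 ft/s^2 = 0.3048 m/s^2, so 0.04566 ft/s^2 = 0.04566 * 0.3048 = 0.013917168 m/s^2. Sum: 0.003589 + 0.013917168 = 0.017506168 m/s^2. 1 Gal = 0.01 m/s^2, so 0.017506168 m/s^2 = 0.017506168 / 0.01 = 1.7506168 Gal ≈ 1.751 Gal (4 s.f.). Final answer: 1.751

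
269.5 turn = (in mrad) 1 turn = 6.2831853 rad, so 269.5 turn = 269.5 * 6.2831853 = 1693.3184 rad. 1 mrad = 0.001 rad, so 1693.3184 rad = 1693.3184 / 0.001 = 1693318.4 mrad ≈ 1.693e+06 mrad (4 s.f.). Final answer: 1.693e+06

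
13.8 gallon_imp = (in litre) 62.74. Check: 1 gallon_imp = 0.00454609 m^3, so 13.8 gallon_imp = 13.8 * 0.00454609 = 0.062736042 m^3. 1 litre = 0.001 m^3, so 0.062736042 m^3 = 0.062736042 / 0.001 = 62.736042 litre ≈ 62.74 litre (4 s.f.).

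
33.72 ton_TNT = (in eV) 8.806e+29. Check: 1 ton_TNT = 4.184e+09 J, so 33.72 ton_TNT = 33.72 * 4.184e+09 = 1.4108448e+11 J. 1 eV = 1.6021766e-19 J, so 1.4108448e+11 J = 1.4108448e+11 / 1.6021766e-19 = 8.8058006e+29 eV ≈ 8.806e+29 eV (4 s.f.).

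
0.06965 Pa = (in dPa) 1 dPa = 0.1 Pa, so 0.06965 Pa = 0.06965 / 0.1 = 0.6965 dPa. Final answer: 0.6965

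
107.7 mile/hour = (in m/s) 48.15. Check: 1 mile/hour = 0.44704 m/s, so 107.7 mile/hour = 107.7 * 0.44704 = 48.146208 m/s. Result: 48.146208 m/s ≈ 48.15 m/s (4 s.f.).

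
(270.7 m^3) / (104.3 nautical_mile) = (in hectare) 270.7 m^3 is already in m^3. 1 nautical_mile = 1852 m, so 104.3 nautical_mile = 104.3 * 1852 = 193163.6 m. Combine: 270.7 m^3 / 193163.6 m = 0.0014014027 m^2. 1 hectare = 10000 m^2, so 0.0014014027 m^2 = 0.0014014027 / 10000 = 1.4014027e-07 hectare ≈ 1.401e-07 hectare (4 s.f.). Final answer: 1.401e-07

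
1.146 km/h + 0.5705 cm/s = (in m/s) 1 km/h = 0.27777778 m/s, so 1.146 km/h = 1.146 * 0.27777778 = 0.31833333 m/s. 1 cm/s = 0.01 m/s, so 0.5705 cm/s = 0.5705 * 0.01 = 0.005705 m/s. Sum: 0.31833333 + 0.005705 = 0.32403833 m/s. Result: 0.32403833 m/s ≈ 0.324 m/s (4 s.f.). Final answer: 0.324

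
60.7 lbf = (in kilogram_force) 27.53. Check: 1 lbf = 4.4482216 N, so 60.7 lbf = 60.7 * 4.4482216 = 270.00705 N. 1 kilogram_force = 9.80665 N, so 270.00705 N = 270.00705 / 9.80665 = 27.533057 kilogram_force ≈ 27.53 kilogram_force (4 s.f.).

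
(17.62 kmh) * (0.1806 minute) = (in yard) 1 kmh = 0.27777778 m/s, so 17.62 kmh = 17.62 * 0.27777778 = 4.8944444 m/s. 1 minute = 60 s, so 0.1806 minute = 0.1806 * 60 = 10.836 s. Combine: 4.8944444 m/s * 10.836 s = 53.0362 m. 1 yard = 0.9144 m, so 53.0362 m = 53.0362 / 0.9144 = 58.001094 yard ≈ 58 yard (4 s.f.). Final answer: 58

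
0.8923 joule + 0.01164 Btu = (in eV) 8.222e+19. Check: 0.8923 joule = 0.8923 J. 1 Btu = 1055.0559 J, so 0.01164 Btu = 0.01164 * 1055.0559 = 12.28085 J. Sum: 0.8923 + 12.28085 = 13.17315 J. 1 eV = 1.6021766e-19 J, so 13.17315 J = 13.17315 / 1.6021766e-19 = 8.2220336e+19 eV ≈ 8.222e+19 eV (4 s.f.).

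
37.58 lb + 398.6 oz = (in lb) 1 lb = 0.45359237 kg, so 37.58 lb = 37.58 * 0.45359237 = 17.046001 kg. 1 oz = 0.028349523 kg, so 398.6 oz = 398.6 * 0.028349523 = 11.30012 kg. Sum: 17.046001 + 11.30012 = 28.346121 kg. 1 lb = 0.45359237 kg, so 28.346121 kg = 28.346121 / 0.45359237 = 62.4925 lb ≈ 62.49 lb (4 s.f.). Final answer: 62.49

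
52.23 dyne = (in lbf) 1 dyne = 1e-05 N, so 52.23 dyne = 52.23 * 1e-05 = 0.0005223 N. 1 lbf = 4.4482216 N, so 0.0005223 N = 0.0005223 / 4.4482216 = 0.00011741771 lbf ≈ 0.0001174 lbf (4 s.f.). Final answer: 0.0001174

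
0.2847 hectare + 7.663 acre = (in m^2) 1 hectare = 10000 m^2, so 0.2847 hectare = 0.2847 * 10000 = 2847 m^2. 1 acre = 4046.8564 m^2, so 7.663 acre = 7.663 * 4046.8564 = 31011.061 m^2. Sum: 2847 + 31011.061 = 33858.061 m^2. Result: 33858.061 m^2 ≈ 3.386e+04 m^2 (4 s.f.). Final answer: 3.386e+04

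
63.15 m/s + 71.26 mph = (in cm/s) 63.15 m/s is already in m/s. 1 mph = 0.44704 m/s, so 71.26 mph = 71.26 * 0.44704 = 31.85607 m/s. Sum: 63.15 + 31.85607 = 95.00607 m/s. 1 cm/s = 0.01 m/s, so 95.00607 m/s = 95.00607 / 0.01 = 9500.607 cm/s ≈ 9501 cm/s (4 s.f.). Final answer: 9501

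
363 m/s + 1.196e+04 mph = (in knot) 363 m/s is already in m/s. 1 mph = 0.44704 m/s, so 1.196e+04 mph = 1.196e+04 * 0.44704 = 5346.5984 m/s. Sum: 363 + 5346.5984 = 5709.5984 m/s. 1 knot = 0.51444444 m/s, so 5709.5984 m/s = 5709.5984 / 0.51444444 = 11098.571 knot ≈ 1.11e+04 knot (4 s.f.). Final answer: 1.11e+04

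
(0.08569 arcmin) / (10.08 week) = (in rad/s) 1 arcmin = 0.00029088821 rad, so 0.08569 arcmin = 0.08569 * 0.00029088821 = 2.4926211e-05 rad. 1 week = 604800 s, so 10.08 week = 10.08 * 604800 = 6096384 s. Combine: 2.4926211e-05 rad / 6096384 s = 4.0886878e-12 rad/s. Result: 4.0886878e-12 rad/s ≈ 4.089e-12 rad/s (4 s.f.). Final answer: 4.089e-12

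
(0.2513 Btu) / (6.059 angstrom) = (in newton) 1 Btu = 1055.0559 J, so 0.2513 Btu = 0.2513 * 1055.0559 = 265.13554 J. 1 angstrom = 1e-10 m, so 6.059 angstrom = 6.059 * 1e-10 = 6.059e-10 m. Combine: 265.13554 J / 6.059e-10 m = 4.375896e+11 N. 4.375896e+11 N = 4.375896e+11 newton ≈ 4.376e+11 newton (4 s.f.). Final answer: 4.376e+11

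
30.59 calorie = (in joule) 1 calorie = 4.184 J, so 30.59 calorie = 30.59 * 4.184 = 127.98856 J. 127.98856 J = 127.98856 joule ≈ 128 joule (4 s.f.). Final answer: 128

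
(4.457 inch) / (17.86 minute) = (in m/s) 0.0001056. Check: 1 inch = 0.0254 m, so 4.457 inch = 4.457 * 0.0254 = 0.1132078 m. 1 minute = 60 s, so 17.86 minute = 17.86 * 60 = 1071.6 s. Combine: 0.1132078 m / 1071.6 s = 0.00010564371 m/s. Result: 0.00010564371 m/s ≈ 0.0001056 m/s (4 s.f.).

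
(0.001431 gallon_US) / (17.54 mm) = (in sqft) 1 gallon_US = 0.0037854118 m^3, so 0.001431 gallon_US = 0.001431 * 0.0037854118 = 5.4169243e-06 m^3. 1 mm = 0.001 m, so 17.54 mm = 17.54 * 0.001 = 0.01754 m. Combine: 5.4169243e-06 m^3 / 0.01754 m = 0.00030883263 m^2. 1 sqft = 0.09290304 m^2, so 0.00030883263 m^2 = 0.00030883263 / 0.09290304 = 0.0033242467 sqft ≈ 0.003324 sqft (4 s.f.). Final answer: 0.003324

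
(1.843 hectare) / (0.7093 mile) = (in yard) 17.66. Check: 1 hectare = 10000 m^2, so 1.843 hectare = 1.843 * 10000 = 18430 m^2. 1 mile = 1609.344 m, so 0.7093 mile = 0.7093 * 1609.344 = 1141.5077 m. Combine: 18430 m^2 / 1141.5077 m = 16.145314 m. 1 yard = 0.9144 m, so 16.145314 m = 16.145314 / 0.9144 = 17.65673 yard ≈ 17.66 yard (4 s.f.).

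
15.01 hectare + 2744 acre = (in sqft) 1 hectare = 10000 m^2, so 15.01 hectare = 15.01 * 10000 = 150100 m^2. 1 acre = 4046.8564 m^2, so 2744 acre = 2744 * 4046.8564 = 11104574 m^2. Sum: 150100 + 11104574 = 11254674 m^2. 1 sqft = 0.09290304 m^2, so 11254674 m^2 = 11254674 / 0.09290304 = 1.211443e+08 sqft ≈ 1.211e+08 sqft (4 s.f.). Final answer: 1.211e+08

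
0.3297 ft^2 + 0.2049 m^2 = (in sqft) 2.535. Check: 1 ft^2 = 0.09290304 m^2, so 0.3297 ft^2 = 0.3297 * 0.09290304 = 0.030630132 m^2. 0.2049 m^2 is already in m^2. Sum: 0.030630132 + 0.2049 = 0.23553013 m^2. 1 sqft = 0.09290304 m^2, so 0.23553013 m^2 = 0.23553013 / 0.09290304 = 2.5352252 sqft ≈ 2.535 sqft (4 s.f.).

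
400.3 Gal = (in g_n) 0.4082. Check: 1 Gal = 0.01 m/s^2, so 400.3 Gal = 400.3 * 0.01 = 4.003 m/s^2. 1 g_n = 9.80665 m/s^2, so 4.003 m/s^2 = 4.003 / 9.80665 = 0.4081924 g_n ≈ 0.4082 g_n (4 s.f.).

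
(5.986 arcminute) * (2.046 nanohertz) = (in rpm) 3.402e-11. Check: 1 arcminute = 0.00029088821 rad, so 5.986 arcminute = 5.986 * 0.00029088821 = 0.0017412568 rad. 1 nanohertz = 1e-09 Hz, so 2.046 nanohertz = 2.046 * 1e-09 = 2.046e-09 Hz. Combine: 0.0017412568 rad * 2.046e-09 Hz = 3.5626114e-12 rad/s. 1 rpm = 0.10471976 rad/s, so 3.5626114e-12 rad/s = 3.5626114e-12 / 0.10471976 = 3.4020433e-11 rpm ≈ 3.402e-11 rpm (4 s.f.).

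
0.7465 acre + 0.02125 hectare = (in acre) 1 acre = 4046.8564 m^2, so 0.7465 acre = 0.7465 * 4046.8564 = 3020.9783 m^2. 1 hectare = 10000 m^2, so 0.02125 hectare = 0.02125 * 10000 = 212.5 m^2. Sum: 3020.9783 + 212.5 = 3233.4783 m^2. 1 acre = 4046.8564 m^2, so 3233.4783 m^2 = 3233.4783 / 4046.8564 = 0.79900989 acre ≈ 0.799 acre (4 s.f.). Final answer: 0.799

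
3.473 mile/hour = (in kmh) 1 mile/hour = 0.44704 m/s, so 3.473 mile/hour = 3.473 * 0.44704 = 1.5525699 m/s. 1 kmh = 0.27777778 m/s, so 1.5525699 m/s = 1.5525699 / 0.27777778 = 5.5892517 kmh ≈ 5.589 kmh (4 s.f.). Final answer: 5.589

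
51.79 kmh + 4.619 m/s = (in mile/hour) 1 kmh = 0.27777778 m/s, so 51.79 kmh = 51.79 * 0.27777778 = 14.386111 m/s. 4.619 m/s is already in m/s. Sum: 14.386111 + 4.619 = 19.005111 m/s. 1 mile/hour = 0.44704 m/s, so 19.005111 m/s = 19.005111 / 0.44704 = 42.513223 mile/hour ≈ 42.51 mile/hour (4 s.f.). Final answer: 42.51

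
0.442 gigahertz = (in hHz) 4.42e+06. Check: 1 gigahertz = 1e+09 Hz, so 0.442 gigahertz = 0.442 * 1e+09 = 4.42e+08 Hz. 1 hHz = 100 Hz, so 4.42e+08 Hz = 4.42e+08 / 100 = 4420000 hHz ≈ 4.42e+06 hHz (4 s.f.).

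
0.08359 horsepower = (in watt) 62.33. Check: 1 horsepower = 745.69987 W, so 0.08359 horsepower = 0.08359 * 745.69987 = 62.333052 W. 62.333052 W = 62.333052 watt ≈ 62.33 watt (4 s.f.).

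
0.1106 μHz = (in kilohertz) 1 μHz = 1e-06 Hz, so 0.1106 μHz = 0.1106 * 1e-06 = 1.106e-07 Hz. 1 kilohertz = 1000 Hz, so 1.106e-07 Hz = 1.106e-07 / 1000 = 1.106e-10 kilohertz. Final answer: 1.106e-10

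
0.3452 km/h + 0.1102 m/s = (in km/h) 1 km/h = 0.27777778 m/s, so 0.3452 km/h = 0.3452 * 0.27777778 = 0.095888889 m/s. 0.1102 m/s is already in m/s. Sum: 0.095888889 + 0.1102 = 0.20608889 m/s. 1 km/h = 0.27777778 m/s, so 0.20608889 m/s = 0.20608889 / 0.27777778 = 0.74192 km/h ≈ 0.7419 km/h (4 s.f.). Final answer: 0.7419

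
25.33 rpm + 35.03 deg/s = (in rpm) 1 rpm = 0.10471976 rad/s, so 25.33 rpm = 25.33 * 0.10471976 = 2.6525514 rad/s. 1 deg/s = 0.017453293 rad/s, so 35.03 deg/s = 35.03 * 0.017453293 = 0.61138884 rad/s. Sum: 2.6525514 + 0.61138884 = 3.2639402 rad/s. 1 rpm = 0.10471976 rad/s, so 3.2639402 rad/s = 3.2639402 / 0.10471976 = 31.168333 rpm ≈ 31.17 rpm (4 s.f.). Final answer: 31.17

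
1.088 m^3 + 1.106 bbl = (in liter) 1.088 m^3 is already in m^3. 1 bbl = 0.15898729 m^3, so 1.106 bbl = 1.106 * 0.15898729 = 0.17583995 m^3. Sum: 1.088 + 0.17583995 = 1.2638399 m^3. 1 liter = 0.001 m^3, so 1.2638399 m^3 = 1.2638399 / 0.001 = 1263.8399 liter ≈ 1264 liter (4 s.f.). Final answer: 1264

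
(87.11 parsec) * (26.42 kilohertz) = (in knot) 1.38e+23. Check: 1 parsec = 3.0856776e+16 m, so 87.11 parsec = 87.11 * 3.0856776e+16 = 2.6879337e+18 m. 1 kilohertz = 1000 Hz, so 26.42 kilohertz = 26.42 * 1000 = 26420 Hz. Combine: 2.6879337e+18 m * 26420 Hz = 7.1015209e+22 m/s. 1 knot = 0.51444444 m/s, so 7.1015209e+22 m/s = 7.1015209e+22 / 0.51444444 = 1.3804252e+23 knot ≈ 1.38e+23 knot (4 s.f.).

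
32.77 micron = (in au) 2.191e-16. Check: 1 micron = 1e-06 m, so 32.77 micron = 32.77 * 1e-06 = 3.277e-05 m. 1 au = 1.4959787e+11 m, so 3.277e-05 m = 3.277e-05 / 1.4959787e+11 = 2.1905392e-16 au ≈ 2.191e-16 au (4 s.f.).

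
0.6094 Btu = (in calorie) 153.7. Check: 1 Btu = 1055.0559 J, so 0.6094 Btu = 0.6094 * 1055.0559 = 642.95104 J. 1 calorie = 4.184 J, so 642.95104 J = 642.95104 / 4.184 = 153.66899 calorie ≈ 153.7 calorie (4 s.f.).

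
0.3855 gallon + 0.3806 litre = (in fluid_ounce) 1 gallon = 0.0037854118 m^3, so 0.3855 gallon = 0.3855 * 0.0037854118 = 0.0014592762 m^3. 1 litre = 0.001 m^3, so 0.3806 litre = 0.3806 * 0.001 = 0.0003806 m^3. Sum: 0.0014592762 + 0.0003806 = 0.0018398762 m^3. 1 fluid_ounce = 2.957353e-05 m^3, so 0.0018398762 m^3 = 0.0018398762 / 2.957353e-05 = 62.213617 fluid_ounce ≈ 62.21 fluid_ounce (4 s.f.). Final answer: 62.21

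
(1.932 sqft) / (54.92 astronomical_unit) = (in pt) 1 sqft = 0.09290304 m^2, so 1.932 sqft = 1.932 * 0.09290304 = 0.17948867 m^2. 1 astronomical_unit = 1.4959787e+11 m, so 54.92 astronomical_unit = 54.92 * 1.4959787e+11 = 8.2159151e+12 m. Combine: 0.17948867 m^2 / 8.2159151e+12 m = 2.1846462e-14 m. 1 pt = 0.00035277778 m, so 2.1846462e-14 m = 2.1846462e-14 / 0.00035277778 = 6.1926978e-11 pt ≈ 6.193e-11 pt (4 s.f.). Final answer: 6.193e-11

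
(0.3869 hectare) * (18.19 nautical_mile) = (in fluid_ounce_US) 1 hectare = 10000 m^2, so 0.3869 hectare = 0.3869 * 10000 = 3869 m^2. 1 nautical_mile = 1852 m, so 18.19 nautical_mile = 18.19 * 1852 = 33687.88 m. Combine: 3869 m^2 * 33687.88 m = 1.3033841e+08 m^3. 1 fluid_ounce_US = 2.957353e-05 m^3, so 1.3033841e+08 m^3 = 1.3033841e+08 / 2.957353e-05 = 4.4072659e+12 fluid_ounce_US ≈ 4.407e+12 fluid_ounce_US (4 s.f.). Final answer: 4.407e+12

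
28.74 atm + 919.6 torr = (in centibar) 3035. Check: 1 atm = 101325 Pa, so 28.74 atm = 28.74 * 101325 = 2912080.5 Pa. 1 torr = 133.32237 Pa, so 919.6 torr = 919.6 * 133.32237 = 122603.25 Pa. Sum: 2912080.5 + 122603.25 = 3034683.8 Pa. 1 centibar = 1000 Pa, so 3034683.8 Pa = 3034683.8 / 1000 = 3034.6838 centibar ≈ 3035 centibar (4 s.f.).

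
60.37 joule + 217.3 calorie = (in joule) 60.37 joule = 60.37 J. 1 calorie = 4.184 J, so 217.3 calorie = 217.3 * 4.184 = 909.1832 J. Sum: 60.37 + 909.1832 = 969.5532 J. 969.5532 J = 969.5532 joule ≈ 969.6 joule (4 s.f.). Final answer: 969.6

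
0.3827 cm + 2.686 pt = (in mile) 1 cm = 0.01 m, so 0.3827 cm = 0.3827 * 0.01 = 0.003827 m. 1 pt = 0.00035277778 m, so 2.686 pt = 2.686 * 0.00035277778 = 0.00094756111 m. Sum: 0.003827 + 0.00094756111 = 0.0047745611 m. 1 mile = 1609.344 m, so 0.0047745611 m = 0.0047745611 / 1609.344 = 2.9667747e-06 mile ≈ 2.967e-06 mile (4 s.f.). Final answer: 2.967e-06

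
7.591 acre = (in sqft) 1 acre = 4046.8564 m^2, so 7.591 acre = 7.591 * 4046.8564 = 30719.687 m^2. 1 sqft = 0.09290304 m^2, so 30719.687 m^2 = 30719.687 / 0.09290304 = 330663.96 sqft ≈ 3.307e+05 sqft (4 s.f.). Final answer: 3.307e+05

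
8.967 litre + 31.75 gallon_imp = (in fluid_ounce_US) 5184. Check: 1 litre = 0.001 m^3, so 8.967 litre = 8.967 * 0.001 = 0.008967 m^3. 1 gallon_imp = 0.00454609 m^3, so 31.75 gallon_imp = 31.75 * 0.00454609 = 0.14433836 m^3. Sum: 0.008967 + 0.14433836 = 0.15330536 m^3. 1 fluid_ounce_US = 2.957353e-05 m^3, so 0.15330536 m^3 = 0.15330536 / 2.957353e-05 = 5183.8708 fluid_ounce_US ≈ 5184 fluid_ounce_US (4 s.f.).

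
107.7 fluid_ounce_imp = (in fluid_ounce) 1 fluid_ounce_imp = 2.8413063e-05 m^3, so 107.7 fluid_ounce_imp = 107.7 * 2.8413063e-05 = 0.0030600868 m^3. 1 fluid_ounce = 2.957353e-05 m^3, so 0.0030600868 m^3 = 0.0030600868 / 2.957353e-05 = 103.47385 fluid_ounce ≈ 103.5 fluid_ounce (4 s.f.). Final answer: 103.5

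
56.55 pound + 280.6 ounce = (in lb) 1 pound = 0.45359237 kg, so 56.55 pound = 56.55 * 0.45359237 = 25.650649 kg. 1 ounce = 0.028349523 kg, so 280.6 ounce = 280.6 * 0.028349523 = 7.9548762 kg. Sum: 25.650649 + 7.9548762 = 33.605525 kg. 1 lb = 0.45359237 kg, so 33.605525 kg = 33.605525 / 0.45359237 = 74.0875 lb ≈ 74.09 lb (4 s.f.). Final answer: 74.09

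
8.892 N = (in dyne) 1 dyne = 1e-05 N, so 8.892 N = 8.892 / 1e-05 = 889200 dyne ≈ 8.892e+05 dyne (4 s.f.). Final answer: 8.892e+05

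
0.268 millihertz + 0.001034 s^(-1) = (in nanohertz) 1.302e+06. Check: 1 millihertz = 0.001 Hz, so 0.268 millihertz = 0.268 * 0.001 = 0.000268 Hz. 0.001034 s^(-1) = 0.001034 Hz. Sum: 0.000268 + 0.001034 = 0.001302 Hz. 1 nanohertz = 1e-09 Hz, so 0.001302 Hz = 0.001302 / 1e-09 = 1302000 nanohertz ≈ 1.302e+06 nanohertz (4 s.f.).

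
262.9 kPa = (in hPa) 2629. Check: 1 kPa = 1000 Pa, so 262.9 kPa = 262.9 * 1000 = 262900 Pa. 1 hPa = 100 Pa, so 262900 Pa = 262900 / 100 = 2629 hPa.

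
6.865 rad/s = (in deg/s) 393.3. Check: 1 deg/s = 0.017453293 rad/s, so 6.865 rad/s = 6.865 / 0.017453293 = 393.33553 deg/s ≈ 393.3 deg/s (4 s.f.).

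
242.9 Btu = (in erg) 2.563e+12. Check: 1 Btu = 1055.0559 J, so 242.9 Btu = 242.9 * 1055.0559 = 256273.07 J. 1 erg = 1e-07 J, so 256273.07 J = 256273.07 / 1e-07 = 2.5627307e+12 erg ≈ 2.563e+12 erg (4 s.f.).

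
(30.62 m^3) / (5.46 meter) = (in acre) 0.001386. Check: 30.62 m^3 is already in m^3. 5.46 meter = 5.46 m. Combine: 30.62 m^3 / 5.46 m = 5.6080586 m^2. 1 acre = 4046.8564 m^2, so 5.6080586 m^2 = 5.6080586 / 4046.8564 = 0.0013857815 acre ≈ 0.001386 acre (4 s.f.).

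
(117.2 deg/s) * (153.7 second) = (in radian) 1 deg/s = 0.017453293 rad/s, so 117.2 deg/s = 117.2 * 0.017453293 = 2.0455259 rad/s. 153.7 second = 153.7 s. Combine: 2.0455259 rad/s * 153.7 s = 314.39733 rad. 314.39733 rad = 314.39733 radian ≈ 314.4 radian (4 s.f.). Final answer: 314.4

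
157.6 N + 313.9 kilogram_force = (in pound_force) 727.5. Check: 157.6 N is already in N. 1 kilogram_force = 9.80665 N, so 313.9 kilogram_force = 313.9 * 9.80665 = 3078.3074 N. Sum: 157.6 + 3078.3074 = 3235.9074 N. 1 pound_force = 4.4482216 N, so 3235.9074 N = 3235.9074 / 4.4482216 = 727.46093 pound_force ≈ 727.5 pound_force (4 s.f.).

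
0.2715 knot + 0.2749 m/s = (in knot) 0.8059. Check: 1 knot = 0.51444444 m/s, so 0.2715 knot = 0.2715 * 0.51444444 = 0.13967167 m/s. 0.2749 m/s is already in m/s. Sum: 0.13967167 + 0.2749 = 0.41457167 m/s. 1 knot = 0.51444444 m/s, so 0.41457167 m/s = 0.41457167 / 0.51444444 = 0.80586285 knot ≈ 0.8059 knot (4 s.f.).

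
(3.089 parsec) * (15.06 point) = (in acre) 1.251e+11. Check: 1 parsec = 3.0856776e+16 m, so 3.089 parsec = 3.089 * 3.0856776e+16 = 9.531658e+16 m. 1 point = 0.00035277778 m, so 15.06 point = 15.06 * 0.00035277778 = 0.0053128333 m. Combine: 9.531658e+16 m * 0.0053128333 m = 5.0640111e+14 m^2. 1 acre = 4046.8564 m^2, so 5.0640111e+14 m^2 = 5.0640111e+14 / 4046.8564 = 1.2513444e+11 acre ≈ 1.251e+11 acre (4 s.f.).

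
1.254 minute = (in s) 75.24. Check: 1 minute = 60 s, so 1.254 minute = 1.254 * 60 = 75.24 s. Result: 75.24 s.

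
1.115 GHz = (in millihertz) 1 GHz = 1e+09 Hz, so 1.115 GHz = 1.115 * 1e+09 = 1.115e+09 Hz. 1 millihertz = 0.001 Hz, so 1.115e+09 Hz = 1.115e+09 / 0.001 = 1.115e+12 millihertz. Final answer: 1.115e+12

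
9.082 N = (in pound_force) 2.042. Check: 1 pound_force = 4.4482216 N, so 9.082 N = 9.082 / 4.4482216 = 2.0417148 pound_force ≈ 2.042 pound_force (4 s.f.).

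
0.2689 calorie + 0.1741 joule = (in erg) 1.299e+07. Check: 1 calorie = 4.184 J, so 0.2689 calorie = 0.2689 * 4.184 = 1.1250776 J. 0.1741 joule = 0.1741 J. Sum: 1.1250776 + 0.1741 = 1.2991776 J. 1 erg = 1e-07 J, so 1.2991776 J = 1.2991776 / 1e-07 = 12991776 erg ≈ 1.299e+07 erg (4 s.f.).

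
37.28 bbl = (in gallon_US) 1 bbl = 0.15898729 m^3, so 37.28 bbl = 37.28 * 0.15898729 = 5.9270464 m^3. 1 gallon_US = 0.0037854118 m^3, so 5.9270464 m^3 = 5.9270464 / 0.0037854118 = 1565.76 gallon_US ≈ 1566 gallon_US (4 s.f.). Final answer: 1566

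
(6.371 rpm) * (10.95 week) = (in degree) 1 rpm = 0.10471976 rad/s, so 6.371 rpm = 6.371 * 0.10471976 = 0.66716956 rad/s. 1 week = 604800 s, so 10.95 week = 10.95 * 604800 = 6622560 s. Combine: 0.66716956 rad/s * 6622560 s = 4418370.4 rad. 1 degree = 0.017453293 rad, so 4418370.4 rad = 4418370.4 / 0.017453293 = 2.5315398e+08 degree ≈ 2.532e+08 degree (4 s.f.). Final answer: 2.532e+08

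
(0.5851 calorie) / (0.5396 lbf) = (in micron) 1 calorie = 4.184 J, so 0.5851 calorie = 0.5851 * 4.184 = 2.4480584 J. 1 lbf = 4.4482216 N, so 0.5396 lbf = 0.5396 * 4.4482216 = 2.4002604 N. Combine: 2.4480584 J / 2.4002604 N = 1.0199137 m. 1 micron = 1e-06 m, so 1.0199137 m = 1.0199137 / 1e-06 = 1019913.7 micron ≈ 1.02e+06 micron (4 s.f.). Final answer: 1.02e+06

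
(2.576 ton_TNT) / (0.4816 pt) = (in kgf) 1 ton_TNT = 4.184e+09 J, so 2.576 ton_TNT = 2.576 * 4.184e+09 = 1.0777984e+10 J. 1 pt = 0.00035277778 m, so 0.4816 pt = 0.4816 * 0.00035277778 = 0.00016989778 m. Combine: 1.0777984e+10 J / 0.00016989778 m = 6.3438052e+13 N. 1 kgf = 9.80665 N, so 6.3438052e+13 N = 6.3438052e+13 / 9.80665 = 6.468881e+12 kgf ≈ 6.469e+12 kgf (4 s.f.). Final answer: 6.469e+12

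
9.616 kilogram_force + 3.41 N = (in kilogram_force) 1 kilogram_force = 9.80665 N, so 9.616 kilogram_force = 9.616 * 9.80665 = 94.300746 N. 3.41 N is already in N. Sum: 94.300746 + 3.41 = 97.710746 N. 1 kilogram_force = 9.80665 N, so 97.710746 N = 97.710746 / 9.80665 = 9.9637232 kilogram_force ≈ 9.964 kilogram_force (4 s.f.). Final answer: 9.964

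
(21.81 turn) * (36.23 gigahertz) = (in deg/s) 1 turn = 6.2831853 rad, so 21.81 turn = 21.81 * 6.2831853 = 137.03627 rad. 1 gigahertz = 1e+09 Hz, so 36.23 gigahertz = 36.23 * 1e+09 = 3.623e+10 Hz. Combine: 137.03627 rad * 3.623e+10 Hz = 4.9648241e+12 rad/s. 1 deg/s = 0.017453293 rad/s, so 4.9648241e+12 rad/s = 4.9648241e+12 / 0.017453293 = 2.8446347e+14 deg/s ≈ 2.845e+14 deg/s (4 s.f.). Final answer: 2.845e+14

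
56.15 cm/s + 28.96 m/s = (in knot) 57.39. Check: 1 cm/s = 0.01 m/s, so 56.15 cm/s = 56.15 * 0.01 = 0.5615 m/s. 28.96 m/s is already in m/s. Sum: 0.5615 + 28.96 = 29.5215 m/s. 1 knot = 0.51444444 m/s, so 29.5215 m/s = 29.5215 / 0.51444444 = 57.385205 knot ≈ 57.39 knot (4 s.f.).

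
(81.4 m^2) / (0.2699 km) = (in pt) 81.4 m^2 is already in m^2. 1 km = 1000 m, so 0.2699 km = 0.2699 * 1000 = 269.9 m. Combine: 81.4 m^2 / 269.9 m = 0.30159318 m. 1 pt = 0.00035277778 m, so 0.30159318 m = 0.30159318 / 0.00035277778 = 854.90981 pt ≈ 854.9 pt (4 s.f.). Final answer: 854.9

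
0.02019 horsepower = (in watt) 1 horsepower = 745.69987 W, so 0.02019 horsepower = 0.02019 * 745.69987 = 15.05568 W. 15.05568 W = 15.05568 watt ≈ 15.06 watt (4 s.f.). Final answer: 15.06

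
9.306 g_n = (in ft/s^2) 1 g_n = 9.80665 m/s^2, so 9.306 g_n = 9.306 * 9.80665 = 91.260685 m/s^2. 1 ft/s^2 = 0.3048 m/s^2, so 91.260685 m/s^2 = 91.260685 / 0.3048 = 299.4117 ft/s^2 ≈ 299.4 ft/s^2 (4 s.f.). Final answer: 299.4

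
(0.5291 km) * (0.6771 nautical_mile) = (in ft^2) 1 km = 1000 m, so 0.5291 km = 0.5291 * 1000 = 529.1 m. 1 nautical_mile = 1852 m, so 0.6771 nautical_mile = 0.6771 * 1852 = 1253.9892 m. Combine: 529.1 m * 1253.9892 m = 663485.69 m^2. 1 ft^2 = 0.09290304 m^2, so 663485.69 m^2 = 663485.69 / 0.09290304 = 7141700.5 ft^2 ≈ 7.142e+06 ft^2 (4 s.f.). Final answer: 7.142e+06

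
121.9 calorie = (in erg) 1 calorie = 4.184 J, so 121.9 calorie = 121.9 * 4.184 = 510.0296 J. 1 erg = 1e-07 J, so 510.0296 J = 510.0296 / 1e-07 = 5.100296e+09 erg ≈ 5.1e+09 erg (4 s.f.). Final answer: 5.1e+09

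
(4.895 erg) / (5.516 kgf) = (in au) 1 erg = 1e-07 J, so 4.895 erg = 4.895 * 1e-07 = 4.895e-07 J. 1 kgf = 9.80665 N, so 5.516 kgf = 5.516 * 9.80665 = 54.093481 N. Combine: 4.895e-07 J / 54.093481 N = 9.0491495e-09 m. 1 au = 1.4959787e+11 m, so 9.0491495e-09 m = 9.0491495e-09 / 1.4959787e+11 = 6.0489828e-20 au ≈ 6.049e-20 au (4 s.f.). Final answer: 6.049e-20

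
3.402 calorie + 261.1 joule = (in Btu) 1 calorie = 4.184 J, so 3.402 calorie = 3.402 * 4.184 = 14.233968 J. 261.1 joule = 261.1 J. Sum: 14.233968 + 261.1 = 275.33397 J. 1 Btu = 1055.0559 J, so 275.33397 J = 275.33397 / 1055.0559 = 0.26096625 Btu ≈ 0.261 Btu (4 s.f.). Final answer: 0.261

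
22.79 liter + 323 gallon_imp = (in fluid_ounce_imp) 1 liter = 0.001 m^3, so 22.79 liter = 22.79 * 0.001 = 0.02279 m^3. 1 gallon_imp = 0.00454609 m^3, so 323 gallon_imp = 323 * 0.00454609 = 1.4683871 m^3. Sum: 0.02279 + 1.4683871 = 1.4911771 m^3. 1 fluid_ounce_imp = 2.8413063e-05 m^3, so 1.4911771 m^3 = 1.4911771 / 2.8413063e-05 = 52482.096 fluid_ounce_imp ≈ 5.248e+04 fluid_ounce_imp (4 s.f.). Final answer: 5.248e+04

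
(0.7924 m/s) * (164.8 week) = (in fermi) 7.898e+22. Check: 0.7924 m/s is already in m/s. 1 week = 604800 s, so 164.8 week = 164.8 * 604800 = 99671040 s. Combine: 0.7924 m/s * 99671040 s = 78979332 m. 1 fermi = 1e-15 m, so 78979332 m = 78979332 / 1e-15 = 7.8979332e+22 fermi ≈ 7.898e+22 fermi (4 s.f.).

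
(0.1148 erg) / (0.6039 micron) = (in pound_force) 0.004274. Check: 1 erg = 1e-07 J, so 0.1148 erg = 0.1148 * 1e-07 = 1.148e-08 J. 1 micron = 1e-06 m, so 0.6039 micron = 0.6039 * 1e-06 = 6.039e-07 m. Combine: 1.148e-08 J / 6.039e-07 m = 0.01900977 N. 1 pound_force = 4.4482216 N, so 0.01900977 N = 0.01900977 / 4.4482216 = 0.0042735663 pound_force ≈ 0.004274 pound_force (4 s.f.).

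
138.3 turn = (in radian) 1 turn = 6.2831853 rad, so 138.3 turn = 138.3 * 6.2831853 = 868.96453 rad. 868.96453 rad = 868.96453 radian ≈ 869 radian (4 s.f.). Final answer: 869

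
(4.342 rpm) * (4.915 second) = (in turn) 0.3557. Check: 1 rpm = 0.10471976 rad/s, so 4.342 rpm = 4.342 * 0.10471976 = 0.45469318 rad/s. 4.915 second = 4.915 s. Combine: 0.45469318 rad/s * 4.915 s = 2.234817 rad. 1 turn = 6.2831853 rad, so 2.234817 rad = 2.234817 / 6.2831853 = 0.35568217 turn ≈ 0.3557 turn (4 s.f.).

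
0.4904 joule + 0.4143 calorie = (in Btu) 0.4904 joule = 0.4904 J. 1 calorie = 4.184 J, so 0.4143 calorie = 0.4143 * 4.184 = 1.7334312 J. Sum: 0.4904 + 1.7334312 = 2.2238312 J. 1 Btu = 1055.0559 J, so 2.2238312 J = 2.2238312 / 1055.0559 = 0.0021077853 Btu ≈ 0.002108 Btu (4 s.f.). Final answer: 0.002108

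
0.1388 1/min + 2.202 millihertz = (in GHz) 4.515e-12. Check: 1 1/min = 0.016666667 Hz, so 0.1388 1/min = 0.1388 * 0.016666667 = 0.0023133333 Hz. 1 millihertz = 0.001 Hz, so 2.202 millihertz = 2.202 * 0.001 = 0.002202 Hz. Sum: 0.0023133333 + 0.002202 = 0.0045153333 Hz. 1 GHz = 1e+09 Hz, so 0.0045153333 Hz = 0.0045153333 / 1e+09 = 4.5153333e-12 GHz ≈ 4.515e-12 GHz (4 s.f.).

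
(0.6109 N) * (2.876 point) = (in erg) 0.6109 N is already in N. 1 point = 0.00035277778 m, so 2.876 point = 2.876 * 0.00035277778 = 0.0010145889 m. Combine: 0.6109 N * 0.0010145889 m = 0.00061981235 J. 1 erg = 1e-07 J, so 0.00061981235 J = 0.00061981235 / 1e-07 = 6198.1235 erg ≈ 6198 erg (4 s.f.). Final answer: 6198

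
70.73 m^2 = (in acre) 1 acre = 4046.8564 m^2, so 70.73 m^2 = 70.73 / 4046.8564 = 0.017477764 acre ≈ 0.01748 acre (4 s.f.). Final answer: 0.01748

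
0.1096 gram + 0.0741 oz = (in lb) 0.004873. Check: 1 gram = 0.001 kg, so 0.1096 gram = 0.1096 * 0.001 = 0.0001096 kg. 1 oz = 0.028349523 kg, so 0.0741 oz = 0.0741 * 0.028349523 = 0.0021006997 kg. Sum: 0.0001096 + 0.0021006997 = 0.0022102997 kg. 1 lb = 0.45359237 kg, so 0.0022102997 kg = 0.0022102997 / 0.45359237 = 0.0048728766 lb ≈ 0.004873 lb (4 s.f.).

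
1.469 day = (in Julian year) 1 day = 86400 s, so 1.469 day = 1.469 * 86400 = 126921.6 s. 1 Julian year = 31557600 s, so 126921.6 s = 126921.6 / 31557600 = 0.0040219028 Julian year ≈ 0.004022 Julian year (4 s.f.). Final answer: 0.004022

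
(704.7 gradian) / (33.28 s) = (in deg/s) 1 gradian = 0.015707963 rad, so 704.7 gradian = 704.7 * 0.015707963 = 11.069402 rad. 33.28 s is already in s. Combine: 11.069402 rad / 33.28 s = 0.33261423 rad/s. 1 deg/s = 0.017453293 rad/s, so 0.33261423 rad/s = 0.33261423 / 0.017453293 = 19.057392 deg/s ≈ 19.06 deg/s (4 s.f.). Final answer: 19.06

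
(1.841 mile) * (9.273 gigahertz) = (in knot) 1 mile = 1609.344 m, so 1.841 mile = 1.841 * 1609.344 = 2962.8023 m. 1 gigahertz = 1e+09 Hz, so 9.273 gigahertz = 9.273 * 1e+09 = 9.273e+09 Hz. Combine: 2962.8023 m * 9.273e+09 Hz = 2.7474066e+13 m/s. 1 knot = 0.51444444 m/s, so 2.7474066e+13 m/s = 2.7474066e+13 / 0.51444444 = 5.3405311e+13 knot ≈ 5.341e+13 knot (4 s.f.). Final answer: 5.341e+13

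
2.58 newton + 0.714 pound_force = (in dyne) 2.58 newton = 2.58 N. 1 pound_force = 4.4482216 N, so 0.714 pound_force = 0.714 * 4.4482216 = 3.1760302 N. Sum: 2.58 + 3.1760302 = 5.7560302 N. 1 dyne = 1e-05 N, so 5.7560302 N = 5.7560302 / 1e-05 = 575603.02 dyne ≈ 5.756e+05 dyne (4 s.f.). Final answer: 5.756e+05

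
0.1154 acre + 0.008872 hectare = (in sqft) 5982. Check: 1 acre = 4046.8564 m^2, so 0.1154 acre = 0.1154 * 4046.8564 = 467.00723 m^2. 1 hectare = 10000 m^2, so 0.008872 hectare = 0.008872 * 10000 = 88.72 m^2. Sum: 467.00723 + 88.72 = 555.72723 m^2. 1 sqft = 0.09290304 m^2, so 555.72723 m^2 = 555.72723 / 0.09290304 = 5981.7981 sqft ≈ 5982 sqft (4 s.f.).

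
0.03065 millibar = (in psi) 1 millibar = 100 Pa, so 0.03065 millibar = 0.03065 * 100 = 3.065 Pa. 1 psi = 6894.7573 Pa, so 3.065 Pa = 3.065 / 6894.7573 = 0.00044454067 psi ≈ 0.0004445 psi (4 s.f.). Final answer: 0.0004445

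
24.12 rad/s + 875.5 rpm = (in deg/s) 24.12 rad/s is already in rad/s. 1 rpm = 0.10471976 rad/s, so 875.5 rpm = 875.5 * 0.10471976 = 91.682146 rad/s. Sum: 24.12 + 91.682146 = 115.80215 rad/s. 1 deg/s = 0.017453293 rad/s, so 115.80215 rad/s = 115.80215 / 0.017453293 = 6634.9742 deg/s ≈ 6635 deg/s (4 s.f.). Final answer: 6635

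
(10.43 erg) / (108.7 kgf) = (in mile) 6.08e-13. Check: 1 erg = 1e-07 J, so 10.43 erg = 10.43 * 1e-07 = 1.043e-06 J. 1 kgf = 9.80665 N, so 108.7 kgf = 108.7 * 9.80665 = 1065.9829 N. Combine: 1.043e-06 J / 1065.9829 N = 9.7843975e-10 m. 1 mile = 1609.344 m, so 9.7843975e-10 m = 9.7843975e-10 / 1609.344 = 6.0797428e-13 mile ≈ 6.08e-13 mile (4 s.f.).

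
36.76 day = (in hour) 882.2. Check: 1 day = 86400 s, so 36.76 day = 36.76 * 86400 = 3176064 s. 1 hour = 3600 s, so 3176064 s = 3176064 / 3600 = 882.24 hour ≈ 882.2 hour (4 s.f.).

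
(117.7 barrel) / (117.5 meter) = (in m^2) 0.1593. Check: 1 barrel = 0.15898729 m^3, so 117.7 barrel = 117.7 * 0.15898729 = 18.712805 m^3. 117.5 meter = 117.5 m. Combine: 18.712805 m^3 / 117.5 m = 0.15925791 m^2. Result: 0.15925791 m^2 ≈ 0.1593 m^2 (4 s.f.).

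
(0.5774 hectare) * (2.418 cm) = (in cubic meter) 1 hectare = 10000 m^2, so 0.5774 hectare = 0.5774 * 10000 = 5774 m^2. 1 cm = 0.01 m, so 2.418 cm = 2.418 * 0.01 = 0.02418 m. Combine: 5774 m^2 * 0.02418 m = 139.61532 m^3. 139.61532 m^3 = 139.61532 cubic meter ≈ 139.6 cubic meter (4 s.f.). Final answer: 139.6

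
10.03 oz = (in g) 284.3. Check: 1 oz = 0.028349523 kg, so 10.03 oz = 10.03 * 0.028349523 = 0.28434572 kg. 1 g = 0.001 kg, so 0.28434572 kg = 0.28434572 / 0.001 = 284.34572 g ≈ 284.3 g (4 s.f.).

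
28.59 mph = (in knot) 1 mph = 0.44704 m/s, so 28.59 mph = 28.59 * 0.44704 = 12.780874 m/s. 1 knot = 0.51444444 m/s, so 12.780874 m/s = 12.780874 / 0.51444444 = 24.844031 knot ≈ 24.84 knot (4 s.f.). Final answer: 24.84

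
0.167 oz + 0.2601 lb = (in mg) 1.227e+05. Check: 1 oz = 0.028349523 kg, so 0.167 oz = 0.167 * 0.028349523 = 0.0047343704 kg. 1 lb = 0.45359237 kg, so 0.2601 lb = 0.2601 * 0.45359237 = 0.11797938 kg. Sum: 0.0047343704 + 0.11797938 = 0.12271375 kg. 1 mg = 1e-06 kg, so 0.12271375 kg = 0.12271375 / 1e-06 = 122713.75 mg ≈ 1.227e+05 mg (4 s.f.).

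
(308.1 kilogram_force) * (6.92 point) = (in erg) 1 kilogram_force = 9.80665 N, so 308.1 kilogram_force = 308.1 * 9.80665 = 3021.4289 N. 1 point = 0.00035277778 m, so 6.92 point = 6.92 * 0.00035277778 = 0.0024412222 m. Combine: 3021.4289 N * 0.0024412222 m = 7.3759793 J. 1 erg = 1e-07 J, so 7.3759793 J = 7.3759793 / 1e-07 = 73759793 erg ≈ 7.376e+07 erg (4 s.f.). Final answer: 7.376e+07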